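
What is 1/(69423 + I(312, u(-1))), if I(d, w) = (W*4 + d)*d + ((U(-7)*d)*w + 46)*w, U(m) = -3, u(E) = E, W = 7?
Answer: 1/174521 ≈ 5.7300e-6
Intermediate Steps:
I(d, w) = d*(28 + d) + w*(46 - 3*d*w) (I(d, w) = (7*4 + d)*d + ((-3*d)*w + 46)*w = (28 + d)*d + (-3*d*w + 46)*w = d*(28 + d) + (46 - 3*d*w)*w = d*(28 + d) + w*(46 - 3*d*w))
1/(69423 + I(312, u(-1))) = 1/(69423 + (312² + 28*312 + 46*(-1) - 3*312*(-1)²)) = 1/(69423 + (97344 + 8736 - 46 - 3*312*1)) = 1/(69423 + (97344 + 8736 - 46 - 936)) = 1/(69423 + 105098) = 1/174521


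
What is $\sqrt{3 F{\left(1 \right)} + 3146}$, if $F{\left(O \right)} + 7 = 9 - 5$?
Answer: $\sqrt{3137} \approx 56.009$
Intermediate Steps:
$F{\left(O \right)} = -3$ ($F{\left(O \right)} = -7 + \left(9 - 5\right) = -7 + 4 = -3$)
$\sqrt{3 F{\left(1 \right)} + 3146} = \sqrt{3 \left(-3\right) + 3146} = \sqrt{-9 + 3146} = \sqrt{3137}$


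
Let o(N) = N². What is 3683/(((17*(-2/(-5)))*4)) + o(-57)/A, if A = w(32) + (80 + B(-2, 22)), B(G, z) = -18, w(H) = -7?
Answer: 1454689/7480 ≈ 194.48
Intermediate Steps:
A = 55 (A = -7 + (80 - 18) = -7 + 62 = 55)
3683/(((17*(-2/(-5)))*4)) + o(-57)/A = 3683/(((17*(-2/(-5)))*4)) + (-57)²/55 = 3683/(((17*(-2*(-⅕)))*4)) + 3249*(1/55) = 3683/(((17*(⅖))*4)) + 3249/55 = 3683/(((34/5)*4)) + 3249/55 = 3683/(136/5) + 3249/55 = 3683*(5/136) + 3249/55 = 18415/136 + 3249/55 = 1454689/7480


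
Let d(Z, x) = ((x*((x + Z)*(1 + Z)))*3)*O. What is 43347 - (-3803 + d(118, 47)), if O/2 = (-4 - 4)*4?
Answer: 177233390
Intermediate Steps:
O = -64 (O = 2*((-4 - 4)*4) = 2*(-8*4) = 2*(-32) = -64)
d(Z, x) = -192*x*(1 + Z)*(Z + x) (d(Z, x) = ((x*((x + Z)*(1 + Z)))*3)*(-64) = ((x*((Z + x)*(1 + Z)))*3)*(-64) = ((x*((1 + Z)*(Z + x)))*3)*(-64) = ((x*(1 + Z)*(Z + x))*3)*(-64) = (3*x*(1 + Z)*(Z + x))*(-64) = -192*x*(1 + Z)*(Z + x))
43347 - (-3803 + d(118, 47)) = 43347 - (-3803 - 192*47*(118 + 47 + 118**2 + 118*47)) = 43347 - (-3803 - 192*47*(118 + 47 + 13924 + 5546)) = 43347 - (-3803 - 192*47*19635) = 43347 - (-3803 - 177186240) = 43347 - 1*(-177190043) = 43347 + 177190043 = 177233390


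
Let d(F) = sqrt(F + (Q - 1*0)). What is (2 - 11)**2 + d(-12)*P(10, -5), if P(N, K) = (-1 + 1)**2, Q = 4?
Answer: 81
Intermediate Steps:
d(F) = sqrt(4 + F) (d(F) = sqrt(F + (4 - 1*0)) = sqrt(F + (4 + 0)) = sqrt(F + 4) = sqrt(4 + F))
P(N, K) = 0 (P(N, K) = 0**2 = 0)
(2 - 11)**2 + d(-12)*P(10, -5) = (2 - 11)**2 + sqrt(4 - 12)*0 = (-9)**2 + sqrt(-8)*0 = 81 + (2*I*sqrt(2))*0 = 81 + 0 = 81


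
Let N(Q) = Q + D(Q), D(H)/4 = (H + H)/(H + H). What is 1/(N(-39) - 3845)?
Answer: -1/3880 ≈ -0.00025773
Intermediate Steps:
D(H) = 4 (D(H) = 4*((H + H)/(H + H)) = 4*((2*H)/((2*H))) = 4*((2*H)*(1/(2*H))) = 4*1 = 4)
N(Q) = 4 + Q (N(Q) = Q + 4 = 4 + Q)
1/(N(-39) - 3845) = 1/((4 - 39) - 3845) = 1/(-35 - 3845) = 1/(-3880) = -1/3880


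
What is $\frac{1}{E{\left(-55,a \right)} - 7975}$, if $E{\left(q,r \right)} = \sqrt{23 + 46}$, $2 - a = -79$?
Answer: $- \frac{7975}{63600556} - \frac{\sqrt{69}}{63600556} \approx -0.00012552$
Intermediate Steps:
$a = 81$ ($a = 2 - -79 = 2 + 79 = 81$)
$E{\left(q,r \right)} = \sqrt{69}$
$\frac{1}{E{\left(-55,a \right)} - 7975} = \frac{1}{\sqrt{69} - 7975} = \frac{1}{-7975 + \sqrt{69}}$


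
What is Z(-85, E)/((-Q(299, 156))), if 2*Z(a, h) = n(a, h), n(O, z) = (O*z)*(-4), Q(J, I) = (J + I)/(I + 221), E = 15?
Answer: -14790/7 ≈ -2112.9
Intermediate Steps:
Q(J, I) = (I + J)/(221 + I)
n(O, z) = -4*O*z
Z(a, h) = -2*a*h (Z(a, h) = (-4*a*h)/2 = -2*a*h)
Z(-85, E)/((-Q(299, 156))) = (-2*(-85)*15)/((-(156 + 299)/(221 + 156))) = 2550/((-455/377)) = 2550/((-1*35/29)) = 2550/(-35/29) = 2550*(-29/35) = -14790/7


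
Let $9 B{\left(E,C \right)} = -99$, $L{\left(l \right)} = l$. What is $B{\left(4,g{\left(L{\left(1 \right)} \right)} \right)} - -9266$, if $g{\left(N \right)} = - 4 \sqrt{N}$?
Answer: $9255$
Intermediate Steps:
$B{\left(E,C \right)} = -11$ ($B{\left(E,C \right)} = \frac{1}{9} \left(-99\right) = -11$)
$B{\left(4,g{\left(L{\left(1 \right)} \right)} \right)} - -9266 = -11 - -9266 = -11 + 9266 = 9255$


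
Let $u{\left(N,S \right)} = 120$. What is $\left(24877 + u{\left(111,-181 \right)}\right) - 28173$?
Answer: $-3176$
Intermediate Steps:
$\left(24877 + u{\left(111,-181 \right)}\right) - 28173 = \left(24877 + 120\right) - 28173 = 24997 - 28173 = -3176$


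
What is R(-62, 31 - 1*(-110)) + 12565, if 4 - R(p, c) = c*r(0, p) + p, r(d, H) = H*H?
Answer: -529373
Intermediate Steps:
r(d, H) = H**2
R(p, c) = 4 - p - c*p**2 (R(p, c) = 4 - (c*p**2 + p) = 4 - (p + c*p**2) = 4 + (-p - c*p**2) = 4 - p - c*p**2)
R(-62, 31 - 1*(-110)) + 12565 = (4 - 1*(-62) - 1*(31 - 1*(-110))*(-62)**2) + 12565 = (4 + 62 - 1*(31 + 110)*3844) + 12565 = (4 + 62 - 1*141*3844) + 12565 = (4 + 62 - 542004) + 12565 = -541938 + 12565 = -529373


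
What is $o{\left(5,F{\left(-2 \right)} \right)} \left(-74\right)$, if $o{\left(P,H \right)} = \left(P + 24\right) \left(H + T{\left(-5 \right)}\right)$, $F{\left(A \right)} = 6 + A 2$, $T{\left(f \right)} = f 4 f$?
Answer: $-218892$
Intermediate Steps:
$T{\left(f \right)} = 4 f^{2}$ ($T{\left(f \right)} = 4 f f = 4 f^{2}$)
$F{\left(A \right)} = 6 + 2 A$
$o{\left(P,H \right)} = \left(24 + P\right) \left(100 + H\right)$ ($o{\left(P,H \right)} = \left(P + 24\right) \left(H + 4 \left(-5\right)^{2}\right) = \left(24 + P\right) \left(H + 4 \cdot 25\right) = \left(24 + P\right) \left(H + 100\right) = \left(24 + P\right) \left(100 + H\right)$)
$o{\left(5,F{\left(-2 \right)} \right)} \left(-74\right) = \left(2400 + 24 \left(6 + 2 \left(-2\right)\right) + 100 \cdot 5 + \left(6 + 2 \left(-2\right)\right) 5\right) \left(-74\right) = \left(2400 + 24 \left(6 - 4\right) + 500 + \left(6 - 4\right) 5\right) \left(-74\right) = \left(2400 + 24 \cdot 2 + 500 + 2 \cdot 5\right) \left(-74\right) = \left(2400 + 48 + 500 + 10\right) \left(-74\right) = 2958 \left(-74\right) = -218892$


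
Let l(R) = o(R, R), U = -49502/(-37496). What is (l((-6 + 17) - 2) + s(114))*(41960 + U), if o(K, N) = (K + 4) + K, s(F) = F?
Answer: 26747488254/4687 ≈ 5.7067e+6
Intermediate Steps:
o(K, N) = 4 + 2*K (o(K, N) = (4 + K) + K = 4 + 2*K)
U = 24751/18748 (U = -49502*(-1/37496) = 24751/18748 ≈ 1.3202)
l(R) = 4 + 2*R
(l((-6 + 17) - 2) + s(114))*(41960 + U) = ((4 + 2*((-6 + 17) - 2)) + 114)*(41960 + 24751/18748) = ((4 + 2*(11 - 2)) + 114)*(786690831/18748) = ((4 + 2*9) + 114)*(786690831/18748) = ((4 + 18) + 114)*(786690831/18748) = (22 + 114)*(786690831/18748) = 136*(786690831/18748) = 26747488254/4687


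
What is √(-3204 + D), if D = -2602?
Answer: I*√5806 ≈ 76.197*I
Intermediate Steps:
√(-3204 + D) = √(-3204 - 2602) = √(-5806) = I*√5806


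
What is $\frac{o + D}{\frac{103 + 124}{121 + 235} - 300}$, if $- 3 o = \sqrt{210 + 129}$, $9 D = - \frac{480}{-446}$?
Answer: $- \frac{28480}{71297337} + \frac{356 \sqrt{339}}{319719} \approx 0.020102$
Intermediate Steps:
$D = \frac{80}{669}$ ($D = \frac{\left(-480\right) \frac{1}{-446}}{9} = \frac{\left(-480\right) \left(- \frac{1}{446}\right)}{9} = \frac{1}{9} \cdot \frac{240}{223} = \frac{80}{669} \approx 0.11958$)
$o = - \frac{\sqrt{339}}{3}$ ($o = - \frac{\sqrt{210 + 129}}{3} = - \frac{\sqrt{339}}{3} \approx -6.1373$)
$\frac{o + D}{\frac{103 + 124}{121 + 235} - 300} = \frac{- \frac{\sqrt{339}}{3} + \frac{80}{669}}{\frac{103 + 124}{121 + 235} - 300} = \frac{\frac{80}{669} - \frac{\sqrt{339}}{3}}{\frac{227}{356} - 300} = \frac{\frac{80}{669} - \frac{\sqrt{339}}{3}}{- \frac{106573}{356}} = \left(\frac{80}{669} - \frac{\sqrt{339}}{3}\right) \left(- \frac{356}{106573}\right) = - \frac{28480}{71297337} + \frac{356 \sqrt{339}}{319719}$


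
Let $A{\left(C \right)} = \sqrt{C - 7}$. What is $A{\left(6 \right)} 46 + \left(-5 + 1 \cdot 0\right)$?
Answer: $-5 + 46 i \approx -5.0 + 46.0 i$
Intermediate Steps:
$A{\left(C \right)} = \sqrt{-7 + C}$
$A{\left(6 \right)} 46 + \left(-5 + 1 \cdot 0\right) = \sqrt{-7 + 6} \cdot 46 + \left(-5 + 1 \cdot 0\right) = \sqrt{-1} \cdot 46 + \left(-5 + 0\right) = i 46 - 5 = 46 i - 5 = -5 + 46 i$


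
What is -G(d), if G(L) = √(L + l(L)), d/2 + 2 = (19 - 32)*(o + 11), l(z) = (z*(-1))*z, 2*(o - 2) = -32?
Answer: -I*√5402 ≈ -73.498*I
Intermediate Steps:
o = -14 (o = 2 + (½)*(-32) = 2 - 16 = -14)
l(z) = -z² (l(z) = (-z)*z = -z²)
d = 74 (d = -4 + 2*((19 - 32)*(-14 + 11)) = -4 + 2*(-13*(-3)) = -4 + 2*39 = -4 + 78 = 74)
G(L) = √(L - L²)
-G(d) = -√(74*(1 - 1*74)) = -√(74*(1 - 74)) = -√(74*(-73)) = -√(-5402) = -I*√5402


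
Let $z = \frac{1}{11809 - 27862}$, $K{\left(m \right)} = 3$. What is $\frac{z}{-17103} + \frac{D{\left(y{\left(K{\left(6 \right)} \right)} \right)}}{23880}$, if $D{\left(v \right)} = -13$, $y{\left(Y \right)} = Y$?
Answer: $- \frac{1189728029}{2185453493640} \approx -0.00054439$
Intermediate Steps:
$z = - \frac{1}{16053}$ ($z = \frac{1}{11809 - 27862} = \frac{1}{-16053} = - \frac{1}{16053} \approx -6.2294 \cdot 10^{-5}$)
$\frac{z}{-17103} + \frac{D{\left(y{\left(K{\left(6 \right)} \right)} \right)}}{23880} = - \frac{1}{16053 \left(-17103\right)} - \frac{13}{23880} = \left(- \frac{1}{16053}\right) \left(- \frac{1}{17103}\right) - \frac{13}{23880} = \frac{1}{274554459} - \frac{13}{23880} = - \frac{1189728029}{2185453493640}$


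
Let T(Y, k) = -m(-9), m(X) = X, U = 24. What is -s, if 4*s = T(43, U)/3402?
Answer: -1/1512 ≈ -0.00066138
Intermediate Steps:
T(Y, k) = 9 (T(Y, k) = -1*(-9) = 9)
s = 1/1512 (s = (9/3402)/4 = (9*(1/3402))/4 = (¼)*(1/378) = 1/1512 ≈ 0.00066138)
-s = -1*1/1512 = -1/1512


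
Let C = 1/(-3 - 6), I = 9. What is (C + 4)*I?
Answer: 35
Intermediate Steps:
C = -⅑ (C = 1/(-9) = -⅑ ≈ -0.11111)
(C + 4)*I = (-⅑ + 4)*9 = (35/9)*9 = 35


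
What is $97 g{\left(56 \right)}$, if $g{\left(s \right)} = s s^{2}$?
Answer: $17034752$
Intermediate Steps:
$g{\left(s \right)} = s^{3}$
$97 g{\left(56 \right)} = 97 \cdot 56^{3} = 97 \cdot 175616 = 17034752$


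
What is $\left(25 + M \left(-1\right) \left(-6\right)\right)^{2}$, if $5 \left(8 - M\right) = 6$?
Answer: $\frac{108241}{25} \approx 4329.6$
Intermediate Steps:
$M = \frac{34}{5}$ ($M = 8 - \frac{6}{5} = \frac{34}{5} \approx 6.8$)
$\left(25 + M \left(-1\right) \left(-6\right)\right)^{2} = \left(25 + \frac{34}{5} \left(-1\right) \left(-6\right)\right)^{2} = \left(25 - - \frac{204}{5}\right)^{2} = \left(25 + \frac{204}{5}\right)^{2} = \left(\frac{329}{5}\right)^{2} = \frac{108241}{25}$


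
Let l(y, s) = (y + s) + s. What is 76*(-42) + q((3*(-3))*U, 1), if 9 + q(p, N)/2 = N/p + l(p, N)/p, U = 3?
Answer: -28874/9 ≈ -3208.2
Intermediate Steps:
l(y, s) = y + 2*s (l(y, s) = (s + y) + s = y + 2*s)
q(p, N) = -18 + 2*N/p + 2*(p + 2*N)/p (q(p, N) = -18 + 2*(N/p + (p + 2*N)/p) = -18 + (2*N/p + 2*(p + 2*N)/p) = -18 + 2*N/p + 2*(p + 2*N)/p)
76*(-42) + q((3*(-3))*U, 1) = 76*(-42) + (-16 + 6*1/((3*(-3))*3)) = -3192 + (-16 + 6*1/(-9*3)) = -3192 + (-16 + 6*1/(-27)) = -3192 + (-16 + 6*1*(-1/27)) = -3192 + (-16 - 2/9) = -3192 - 146/9 = -28874/9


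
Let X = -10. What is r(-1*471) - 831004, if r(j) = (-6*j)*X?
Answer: -859264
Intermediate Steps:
r(j) = 60*j (r(j) = -6*j*(-10) = 60*j)
r(-1*471) - 831004 = 60*(-1*471) - 831004 = 60*(-471) - 831004 = -28260 - 831004 = -859264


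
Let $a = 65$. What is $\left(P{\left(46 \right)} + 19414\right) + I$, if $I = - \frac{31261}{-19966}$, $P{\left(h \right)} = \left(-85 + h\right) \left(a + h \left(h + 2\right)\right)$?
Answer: $- \frac{1382274817}{19966} \approx -69231.0$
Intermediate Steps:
$P{\left(h \right)} = \left(-85 + h\right) \left(65 + h \left(2 + h\right)\right)$ ($P{\left(h \right)} = \left(-85 + h\right) \left(65 + h \left(h + 2\right)\right) = \left(-85 + h\right) \left(65 + h \left(2 + h\right)\right)$)
$I = \frac{31261}{19966}$ ($I = \left(-31261\right) \left(- \frac{1}{19966}\right) = \frac{31261}{19966} \approx 1.5657$)
$\left(P{\left(46 \right)} + 19414\right) + I = \left(\left(-5525 + 46^{3} - 4830 - 83 \cdot 46^{2}\right) + 19414\right) + \frac{31261}{19966} = \left(\left(-5525 + 97336 - 4830 - 175628\right) + 19414\right) + \frac{31261}{19966} = \left(-88647 + 19414\right) + \frac{31261}{19966} = -69233 + \frac{31261}{19966} = - \frac{1382274817}{19966}$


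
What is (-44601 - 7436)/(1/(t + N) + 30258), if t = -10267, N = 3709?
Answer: -341258646/198431963 ≈ -1.7198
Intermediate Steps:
(-44601 - 7436)/(1/(t + N) + 30258) = (-44601 - 7436)/(1/(-10267 + 3709) + 30258) = -52037/(1/(-6558) + 30258) = -52037/(-1/6558 + 30258) = -52037/198431963/6558 = -52037*6558/198431963 = -341258646/198431963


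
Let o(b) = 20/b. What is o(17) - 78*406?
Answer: -538336/17 ≈ -31667.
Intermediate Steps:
o(17) - 78*406 = 20/17 - 78*406 = 20*(1/17) - 31668 = 20/17 - 31668 = -538336/17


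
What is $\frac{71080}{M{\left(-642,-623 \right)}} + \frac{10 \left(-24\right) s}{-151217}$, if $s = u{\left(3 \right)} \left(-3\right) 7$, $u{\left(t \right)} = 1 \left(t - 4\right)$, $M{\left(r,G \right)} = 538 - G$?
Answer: $\frac{10754355800}{175562937} \approx 61.256$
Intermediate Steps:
$u{\left(t \right)} = -4 + t$ ($u{\left(t \right)} = 1 \left(-4 + t\right) = -4 + t$)
$s = 21$ ($s = \left(-4 + 3\right) \left(-3\right) 7 = \left(-1\right) \left(-3\right) 7 = 3 \cdot 7 = 21$)
$\frac{71080}{M{\left(-642,-623 \right)}} + \frac{10 \left(-24\right) s}{-151217} = \frac{71080}{538 - -623} + \frac{10 \left(-24\right) 21}{-151217} = \frac{71080}{538 + 623} + \left(-240\right) 21 \left(- \frac{1}{151217}\right) = \frac{71080}{1161} - - \frac{5040}{151217} = 71080 \cdot \frac{1}{1161} + \frac{5040}{151217} = \frac{71080}{1161} + \frac{5040}{151217} = \frac{10754355800}{175562937}$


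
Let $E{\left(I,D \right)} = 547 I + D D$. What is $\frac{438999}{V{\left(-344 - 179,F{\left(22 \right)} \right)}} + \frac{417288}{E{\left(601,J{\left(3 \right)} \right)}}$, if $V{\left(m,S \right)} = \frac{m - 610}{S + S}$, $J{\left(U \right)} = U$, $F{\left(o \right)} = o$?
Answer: $- \frac{144312810078}{8465467} \approx -17047.0$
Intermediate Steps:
$E{\left(I,D \right)} = D^{2} + 547 I$ ($E{\left(I,D \right)} = 547 I + D^{2} = D^{2} + 547 I$)
$V{\left(m,S \right)} = \frac{-610 + m}{2 S}$
$\frac{438999}{V{\left(-344 - 179,F{\left(22 \right)} \right)}} + \frac{417288}{E{\left(601,J{\left(3 \right)} \right)}} = \frac{438999}{\frac{1}{2} \cdot \frac{1}{22} \left(-610 - 523\right)} + \frac{417288}{3^{2} + 547 \cdot 601} = \frac{438999}{\frac{1}{2} \cdot \frac{1}{22} \left(-610 - 523\right)} + \frac{417288}{9 + 328747} = \frac{438999}{\frac{1}{2} \cdot \frac{1}{22} \left(-1133\right)} + \frac{417288}{328756} = \frac{438999}{- \frac{103}{4}} + 417288 \cdot \frac{1}{328756} = 438999 \left(- \frac{4}{103}\right) + \frac{104322}{82189} = - \frac{1755996}{103} + \frac{104322}{82189} = - \frac{144312810078}{8465467}$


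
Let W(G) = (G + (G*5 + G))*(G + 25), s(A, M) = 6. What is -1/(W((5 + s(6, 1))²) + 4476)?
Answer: -1/128138 ≈ -7.8041e-6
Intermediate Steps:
W(G) = 7*G*(25 + G) (W(G) = (G + (5*G + G))*(25 + G) = (G + 6*G)*(25 + G) = (7*G)*(25 + G) = 7*G*(25 + G))
-1/(W((5 + s(6, 1))²) + 4476) = -1/(7*(5 + 6)²*(25 + (5 + 6)²) + 4476) = -1/(7*11²*(25 + 11²) + 4476) = -1/(7*121*(25 + 121) + 4476) = -1/(7*121*146 + 4476) = -1/(123662 + 4476) = -1/128138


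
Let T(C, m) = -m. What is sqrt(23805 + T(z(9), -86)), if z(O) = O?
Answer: sqrt(23891) ≈ 154.57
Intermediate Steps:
sqrt(23805 + T(z(9), -86)) = sqrt(23805 - 1*(-86)) = sqrt(23805 + 86) = sqrt(23891)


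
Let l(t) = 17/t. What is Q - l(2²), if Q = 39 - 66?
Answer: -125/4 ≈ -31.250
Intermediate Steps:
Q = -27
Q - l(2²) = -27 - 17/(2²) = -27 - 17/4 = -125/4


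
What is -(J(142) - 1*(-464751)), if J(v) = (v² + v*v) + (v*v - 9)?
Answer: -525234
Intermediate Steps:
J(v) = -9 + 3*v² (J(v) = (v² + v²) + (v² - 9) = 2*v² + (-9 + v²) = -9 + 3*v²)
-(J(142) - 1*(-464751)) = -((-9 + 3*142²) - 1*(-464751)) = -((-9 + 3*20164) + 464751) = -((-9 + 60492) + 464751) = -(60483 + 464751) = -1*525234 = -525234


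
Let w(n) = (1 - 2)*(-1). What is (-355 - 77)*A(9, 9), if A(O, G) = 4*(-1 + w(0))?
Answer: 0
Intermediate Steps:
w(n) = 1 (w(n) = -1*(-1) = 1)
A(O, G) = 0 (A(O, G) = 4*(-1 + 1) = 4*0 = 0)
(-355 - 77)*A(9, 9) = (-355 - 77)*0 = -432*0 = 0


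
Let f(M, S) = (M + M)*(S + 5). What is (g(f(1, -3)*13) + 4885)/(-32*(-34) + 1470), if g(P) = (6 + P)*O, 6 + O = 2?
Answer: 4653/2558 ≈ 1.8190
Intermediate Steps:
O = -4 (O = -6 + 2 = -4)
f(M, S) = 2*M*(5 + S) (f(M, S) = (2*M)*(5 + S) = 2*M*(5 + S))
g(P) = -24 - 4*P (g(P) = (6 + P)*(-4) = -24 - 4*P)
(g(f(1, -3)*13) + 4885)/(-32*(-34) + 1470) = ((-24 - 4*2*1*(5 - 3)*13) + 4885)/(-32*(-34) + 1470) = ((-24 - 4*2*1*2*13) + 4885)/(1088 + 1470) = ((-24 - 16*13) + 4885)/2558 = ((-24 - 4*52) + 4885)*(1/2558) = ((-24 - 208) + 4885)*(1/2558) = (-232 + 4885)*(1/2558) = 4653*(1/2558) = 4653/2558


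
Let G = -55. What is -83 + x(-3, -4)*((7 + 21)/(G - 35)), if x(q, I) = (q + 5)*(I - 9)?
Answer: -3371/45 ≈ -74.911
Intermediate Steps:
x(q, I) = (-9 + I)*(5 + q) (x(q, I) = (5 + q)*(-9 + I) = (-9 + I)*(5 + q))
-83 + x(-3, -4)*((7 + 21)/(G - 35)) = -83 + (-45 - 9*(-3) + 5*(-4) - 4*(-3))*((7 + 21)/(-55 - 35)) = -83 + (-45 + 27 - 20 + 12)*(28/(-90)) = -83 - 728*(-1)/90 = -83 - 26*(-14/45) = -83 + 364/45 = -3371/45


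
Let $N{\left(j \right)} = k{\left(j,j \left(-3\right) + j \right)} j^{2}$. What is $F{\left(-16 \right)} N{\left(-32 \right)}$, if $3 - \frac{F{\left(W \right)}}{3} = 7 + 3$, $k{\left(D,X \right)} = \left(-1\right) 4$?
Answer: $86016$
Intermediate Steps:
$k{\left(D,X \right)} = -4$
$F{\left(W \right)} = -21$ ($F{\left(W \right)} = 9 - 3 \left(7 + 3\right) = 9 - 30 = -21$)
$N{\left(j \right)} = - 4 j^{2}$
$F{\left(-16 \right)} N{\left(-32 \right)} = - 21 \left(- 4 \left(-32\right)^{2}\right) = - 21 \left(\left(-4\right) 1024\right) = \left(-21\right) \left(-4096\right) = 86016$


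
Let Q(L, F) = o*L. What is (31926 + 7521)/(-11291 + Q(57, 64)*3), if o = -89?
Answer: -39447/26510 ≈ -1.4880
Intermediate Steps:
Q(L, F) = -89*L
(31926 + 7521)/(-11291 + Q(57, 64)*3) = (31926 + 7521)/(-11291 - 89*57*3) = 39447/(-11291 - 5073*3) = 39447/(-11291 - 15219) = 39447/(-26510) = 39447*(-1/26510) = -39447/26510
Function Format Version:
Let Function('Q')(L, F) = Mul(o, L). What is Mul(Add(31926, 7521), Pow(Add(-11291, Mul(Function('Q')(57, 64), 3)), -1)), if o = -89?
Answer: Rational(-39447, 26510) ≈ -1.4880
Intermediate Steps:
Function('Q')(L, F) = Mul(-89, L)
Mul(Add(31926, 7521), Pow(Add(-11291, Mul(Function('Q')(57, 64), 3)), -1)) = Mul(Add(31926, 7521), Pow(Add(-11291, Mul(Mul(-89, 57), 3)), -1)) = Mul(39447, Pow(Add(-11291, Mul(-5073, 3)), -1)) = Mul(39447, Pow(Add(-11291, -15219), -1)) = Mul(39447, Pow(-26510, -1)) = Mul(39447, Rational(-1, 26510)) = Rational(-39447, 26510)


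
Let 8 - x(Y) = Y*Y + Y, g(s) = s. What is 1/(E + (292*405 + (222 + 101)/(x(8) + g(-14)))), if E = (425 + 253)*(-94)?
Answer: 78/4252861 ≈ 1.8341e-5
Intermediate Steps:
x(Y) = 8 - Y - Y**2 (x(Y) = 8 - (Y*Y + Y) = 8 - (Y**2 + Y) = 8 - (Y + Y**2) = 8 + (-Y - Y**2) = 8 - Y - Y**2)
E = -63732 (E = 678*(-94) = -63732)
1/(E + (292*405 + (222 + 101)/(x(8) + g(-14)))) = 1/(-63732 + (292*405 + (222 + 101)/((8 - 1*8 - 1*8**2) - 14))) = 1/(-63732 + (118260 + 323/((8 - 8 - 1*64) - 14))) = 1/(-63732 + (118260 + 323/((8 - 8 - 64) - 14))) = 1/(-63732 + (118260 + 323/(-64 - 14))) = 1/(-63732 + (118260 + 323/(-78))) = 1/(-63732 + (118260 + 323*(-1/78))) = 1/(-63732 + (118260 - 323/78)) = 1/(-63732 + 9223957/78) = 1/(4252861/78) = 78/4252861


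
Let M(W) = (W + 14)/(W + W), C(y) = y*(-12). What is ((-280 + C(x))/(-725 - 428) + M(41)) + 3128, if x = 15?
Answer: 295841023/94546 ≈ 3129.1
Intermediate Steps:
C(y) = -12*y
M(W) = (14 + W)/(2*W) (M(W) = (14 + W)/((2*W)) = (14 + W)*(1/(2*W)) = (14 + W)/(2*W))
((-280 + C(x))/(-725 - 428) + M(41)) + 3128 = ((-280 - 12*15)/(-725 - 428) + (1/2)*(14 + 41)/41) + 3128 = ((-280 - 180)/(-1153) + (1/2)*(1/41)*55) + 3128 = (-460*(-1/1153) + 55/82) + 3128 = (460/1153 + 55/82) + 3128 = 101135/94546 + 3128 = 295841023/94546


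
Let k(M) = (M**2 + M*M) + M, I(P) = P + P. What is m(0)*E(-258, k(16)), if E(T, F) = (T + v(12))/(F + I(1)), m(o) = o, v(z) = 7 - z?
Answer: 0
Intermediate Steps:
I(P) = 2*P
k(M) = M + 2*M**2 (k(M) = (M**2 + M**2) + M = 2*M**2 + M = M + 2*M**2)
E(T, F) = (-5 + T)/(2 + F) (E(T, F) = (T + (7 - 1*12))/(F + 2*1) = (T + (7 - 12))/(F + 2) = (T - 5)/(2 + F) = (-5 + T)/(2 + F))
m(0)*E(-258, k(16)) = 0*((-5 - 258)/(2 + 16*(1 + 2*16))) = 0*(-263/(2 + 16*(1 + 32))) = 0*(-263/(2 + 16*33)) = 0*(-263/(2 + 528)) = 0*(-263/530) = 0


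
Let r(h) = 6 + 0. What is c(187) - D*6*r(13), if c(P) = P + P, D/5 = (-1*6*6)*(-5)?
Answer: -32026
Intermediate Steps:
D = 900 (D = 5*((-1*6*6)*(-5)) = 5*(-6*6*(-5)) = 5*(-36*(-5)) = 5*180 = 900)
c(P) = 2*P
r(h) = 6
c(187) - D*6*r(13) = 2*187 - 900*6*6 = 374 - 5400*6 = 374 - 1*32400 = 374 - 32400 = -32026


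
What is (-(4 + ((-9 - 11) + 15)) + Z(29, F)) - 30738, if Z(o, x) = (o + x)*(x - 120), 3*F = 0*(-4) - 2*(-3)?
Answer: -34395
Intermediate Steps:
F = 2 (F = (0*(-4) - 2*(-3))/3 = (0 + 6)/3 = (⅓)*6 = 2)
Z(o, x) = (-120 + x)*(o + x) (Z(o, x) = (o + x)*(-120 + x) = (-120 + x)*(o + x))
(-(4 + ((-9 - 11) + 15)) + Z(29, F)) - 30738 = (-(4 + ((-9 - 11) + 15)) + (2² - 120*29 - 120*2 + 29*2)) - 30738 = (-(4 + (-20 + 15)) + (4 - 3480 - 240 + 58)) - 30738 = (-(4 - 5) - 3658) - 30738 = (-1*(-1) - 3658) - 30738 = (1 - 3658) - 30738 = -3657 - 30738 = -34395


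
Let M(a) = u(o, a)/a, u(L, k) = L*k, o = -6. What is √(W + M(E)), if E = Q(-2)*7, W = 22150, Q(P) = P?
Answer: 8*√346 ≈ 148.81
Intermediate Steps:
E = -14 (E = -2*7 = -14)
M(a) = -6 (M(a) = (-6*a)/a = -6)
√(W + M(E)) = √(22150 - 6) = √22144 = 8*√346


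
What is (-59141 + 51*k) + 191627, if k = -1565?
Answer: 52671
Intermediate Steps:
(-59141 + 51*k) + 191627 = (-59141 + 51*(-1565)) + 191627 = (-59141 - 79815) + 191627 = -138956 + 191627 = 52671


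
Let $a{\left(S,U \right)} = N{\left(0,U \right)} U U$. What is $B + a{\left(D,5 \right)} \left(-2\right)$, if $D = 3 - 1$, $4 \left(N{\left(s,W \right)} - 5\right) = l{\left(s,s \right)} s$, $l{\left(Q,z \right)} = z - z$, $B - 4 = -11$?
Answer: $-257$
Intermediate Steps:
$B = -7$ ($B = 4 - 11 = -7$)
$l{\left(Q,z \right)} = 0$
$N{\left(s,W \right)} = 5$ ($N{\left(s,W \right)} = 5 + \frac{0 s}{4} = 5 + \frac{1}{4} \cdot 0 = 5 + 0 = 5$)
$D = 2$
$a{\left(S,U \right)} = 5 U^{2}$ ($a{\left(S,U \right)} = 5 U U = 5 U^{2}$)
$B + a{\left(D,5 \right)} \left(-2\right) = -7 + 5 \cdot 5^{2} \left(-2\right) = -7 + 5 \cdot 25 \left(-2\right) = -7 + 125 \left(-2\right) = -7 - 250 = -257$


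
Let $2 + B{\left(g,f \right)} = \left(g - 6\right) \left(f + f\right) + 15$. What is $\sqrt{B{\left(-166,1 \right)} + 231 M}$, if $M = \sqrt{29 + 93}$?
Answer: $\sqrt{-331 + 231 \sqrt{122}} \approx 47.122$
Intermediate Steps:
$M = \sqrt{122} \approx 11.045$
$B{\left(g,f \right)} = 13 + 2 f \left(-6 + g\right)$ ($B{\left(g,f \right)} = -2 + \left(\left(g - 6\right) \left(f + f\right) + 15\right) = -2 + \left(\left(-6 + g\right) 2 f + 15\right) = -2 + \left(2 f \left(-6 + g\right) + 15\right) = -2 + \left(15 + 2 f \left(-6 + g\right)\right) = 13 + 2 f \left(-6 + g\right)$)
$\sqrt{B{\left(-166,1 \right)} + 231 M} = \sqrt{\left(13 - 12 + 2 \cdot 1 \left(-166\right)\right) + 231 \sqrt{122}} = \sqrt{\left(13 - 12 - 332\right) + 231 \sqrt{122}} = \sqrt{-331 + 231 \sqrt{122}}$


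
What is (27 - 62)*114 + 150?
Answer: -3840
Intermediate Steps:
(27 - 62)*114 + 150 = -35*114 + 150 = -3990 + 150 = -3840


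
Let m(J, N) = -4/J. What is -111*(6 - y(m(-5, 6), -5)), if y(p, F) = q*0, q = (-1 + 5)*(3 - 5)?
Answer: -666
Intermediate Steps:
q = -8 (q = 4*(-2) = -8)
y(p, F) = 0 (y(p, F) = -8*0 = 0)
-111*(6 - y(m(-5, 6), -5)) = -111*(6 - 1*0) = -111*(6 + 0) = -111*6 = -666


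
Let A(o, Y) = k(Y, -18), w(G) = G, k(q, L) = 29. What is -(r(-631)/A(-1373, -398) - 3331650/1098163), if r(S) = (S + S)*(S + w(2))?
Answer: -871622975224/31846727 ≈ -27369.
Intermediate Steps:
A(o, Y) = 29
r(S) = 2*S*(2 + S) (r(S) = (S + S)*(S + 2) = (2*S)*(2 + S) = 2*S*(2 + S))
-(r(-631)/A(-1373, -398) - 3331650/1098163) = -((2*(-631)*(2 - 631))/29 - 3331650/1098163) = -((2*(-631)*(-629))*(1/29) - 3331650*1/1098163) = -(793798*(1/29) - 3331650/1098163) = -(793798/29 - 3331650/1098163) = -1*871622975224/31846727 = -871622975224/31846727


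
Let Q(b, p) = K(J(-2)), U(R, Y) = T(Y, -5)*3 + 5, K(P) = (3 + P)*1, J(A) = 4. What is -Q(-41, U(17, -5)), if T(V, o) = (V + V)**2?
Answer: -7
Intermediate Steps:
T(V, o) = 4*V**2 (T(V, o) = (2*V)**2 = 4*V**2)
K(P) = 3 + P
U(R, Y) = 5 + 12*Y**2 (U(R, Y) = (4*Y**2)*3 + 5 = 12*Y**2 + 5 = 5 + 12*Y**2)
Q(b, p) = 7 (Q(b, p) = 3 + 4 = 7)
-Q(-41, U(17, -5)) = -1*7 = -7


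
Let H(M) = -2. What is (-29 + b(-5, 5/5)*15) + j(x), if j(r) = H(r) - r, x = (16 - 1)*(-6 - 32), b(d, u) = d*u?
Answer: 464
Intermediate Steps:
x = -570 (x = 15*(-38) = -570)
j(r) = -2 - r
(-29 + b(-5, 5/5)*15) + j(x) = (-29 - 25/5*15) + (-2 - 1*(-570)) = (-29 - 25/5*15) + (-2 + 570) = (-29 - 5*1*15) + 568 = (-29 - 5*15) + 568 = (-29 - 75) + 568 = -104 + 568 = 464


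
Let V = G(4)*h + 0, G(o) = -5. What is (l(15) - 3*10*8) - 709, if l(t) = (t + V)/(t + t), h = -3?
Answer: -948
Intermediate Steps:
V = 15 (V = -5*(-3) + 0 = 15 + 0 = 15)
l(t) = (15 + t)/(2*t) (l(t) = (t + 15)/(t + t) = (15 + t)/((2*t)) = (15 + t)*(1/(2*t)) = (15 + t)/(2*t))
(l(15) - 3*10*8) - 709 = ((1/2)*(15 + 15)/15 - 3*10*8) - 709 = ((1/2)*(1/15)*30 - 30*8) - 709 = (1 - 240) - 709 = -239 - 709 = -948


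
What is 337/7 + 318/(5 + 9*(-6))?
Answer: 2041/49 ≈ 41.653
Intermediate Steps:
337/7 + 318/(5 + 9*(-6)) = 337*(⅐) + 318/(5 - 54) = 337/7 + 318/(-49) = 337/7 + 318*(-1/49) = 337/7 - 318/49 = 2041/49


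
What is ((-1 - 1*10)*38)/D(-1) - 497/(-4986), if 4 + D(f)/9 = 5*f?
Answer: 236045/44874 ≈ 5.2602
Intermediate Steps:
D(f) = -36 + 45*f (D(f) = -36 + 9*(5*f) = -36 + 45*f)
((-1 - 1*10)*38)/D(-1) - 497/(-4986) = ((-1 - 1*10)*38)/(-36 + 45*(-1)) - 497/(-4986) = ((-1 - 10)*38)/(-36 - 45) - 497*(-1/4986) = -11*38/(-81) + 497/4986 = -418*(-1/81) + 497/4986 = 418/81 + 497/4986 = 236045/44874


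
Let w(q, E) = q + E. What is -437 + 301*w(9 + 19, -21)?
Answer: 1670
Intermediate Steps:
w(q, E) = E + q
-437 + 301*w(9 + 19, -21) = -437 + 301*(-21 + (9 + 19)) = -437 + 301*(-21 + 28) = -437 + 301*7 = -437 + 2107 = 1670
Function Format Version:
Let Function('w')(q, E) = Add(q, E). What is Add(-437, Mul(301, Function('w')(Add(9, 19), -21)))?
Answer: 1670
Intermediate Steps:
Function('w')(q, E) = Add(E, q)
Add(-437, Mul(301, Function('w')(Add(9, 19), -21))) = Add(-437, Mul(301, Add(-21, Add(9, 19)))) = Add(-437, Mul(301, Add(-21, 28))) = Add(-437, Mul(301, 7)) = Add(-437, 2107) = 1670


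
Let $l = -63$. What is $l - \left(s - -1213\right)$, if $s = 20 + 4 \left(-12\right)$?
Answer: $-1248$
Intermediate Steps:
$s = -28$ ($s = 20 - 48 = -28$)
$l - \left(s - -1213\right) = -63 - \left(-28 - -1213\right) = -63 - \left(-28 + 1213\right) = -63 - 1185 = -1248$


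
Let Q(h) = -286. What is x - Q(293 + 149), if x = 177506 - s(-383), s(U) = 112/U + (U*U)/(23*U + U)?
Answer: 1634413441/9192 ≈ 1.7781e+5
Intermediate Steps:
s(U) = 112/U + U/24 (s(U) = 112/U + U²/((24*U)) = 112/U + U²*(1/(24*U)) = 112/U + U/24)
x = 1631784529/9192 (x = 177506 - (112/(-383) + (1/24)*(-383)) = 177506 - (112*(-1/383) - 383/24) = 177506 - (-112/383 - 383/24) = 177506 - 1*(-149377/9192) = 177506 + 149377/9192 = 1631784529/9192 ≈ 1.7752e+5)
x - Q(293 + 149) = 1631784529/9192 - 1*(-286) = 1631784529/9192 + 286 = 1634413441/9192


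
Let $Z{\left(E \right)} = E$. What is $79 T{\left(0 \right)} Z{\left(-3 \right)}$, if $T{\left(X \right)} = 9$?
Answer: $-2133$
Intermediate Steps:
$79 T{\left(0 \right)} Z{\left(-3 \right)} = 79 \cdot 9 \left(-3\right) = 711 \left(-3\right) = -2133$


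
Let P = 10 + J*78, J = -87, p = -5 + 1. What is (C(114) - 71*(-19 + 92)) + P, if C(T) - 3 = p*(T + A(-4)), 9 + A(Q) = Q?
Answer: -12360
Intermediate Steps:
p = -4
A(Q) = -9 + Q
C(T) = 55 - 4*T (C(T) = 3 - 4*(T + (-9 - 4)) = 3 - 4*(T - 13) = 3 - 4*(-13 + T) = 3 + (52 - 4*T) = 55 - 4*T)
P = -6776 (P = 10 - 87*78 = 10 - 6786 = -6776)
(C(114) - 71*(-19 + 92)) + P = ((55 - 4*114) - 71*(-19 + 92)) - 6776 = ((55 - 456) - 71*73) - 6776 = (-401 - 5183) - 6776 = -5584 - 6776 = -12360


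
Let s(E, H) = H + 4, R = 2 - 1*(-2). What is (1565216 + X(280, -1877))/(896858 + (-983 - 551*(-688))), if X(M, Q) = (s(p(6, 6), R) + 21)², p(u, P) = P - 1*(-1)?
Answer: 1566057/1274963 ≈ 1.2283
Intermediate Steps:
p(u, P) = 1 + P (p(u, P) = P + 1 = 1 + P)
R = 4 (R = 2 + 2 = 4)
s(E, H) = 4 + H
X(M, Q) = 841 (X(M, Q) = ((4 + 4) + 21)² = (8 + 21)² = 29² = 841)
(1565216 + X(280, -1877))/(896858 + (-983 - 551*(-688))) = (1565216 + 841)/(896858 + (-983 - 551*(-688))) = 1566057/(896858 + (-983 + 379088)) = 1566057/(896858 + 378105) = 1566057/1274963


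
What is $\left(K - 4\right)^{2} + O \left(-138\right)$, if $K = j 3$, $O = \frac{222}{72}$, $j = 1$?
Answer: $- \frac{849}{2} \approx -424.5$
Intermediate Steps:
$O = \frac{37}{12}$ ($O = 222 \cdot \frac{1}{72} = \frac{37}{12} \approx 3.0833$)
$K = 3$ ($K = 1 \cdot 3 = 3$)
$\left(K - 4\right)^{2} + O \left(-138\right) = \left(3 - 4\right)^{2} + \frac{37}{12} \left(-138\right) = \left(-1\right)^{2} - \frac{851}{2} = 1 - \frac{851}{2} = - \frac{849}{2}$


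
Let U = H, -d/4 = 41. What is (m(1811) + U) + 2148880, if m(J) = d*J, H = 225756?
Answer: 2077632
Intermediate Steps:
d = -164 (d = -4*41 = -164)
U = 225756
m(J) = -164*J
(m(1811) + U) + 2148880 = (-164*1811 + 225756) + 2148880 = (-297004 + 225756) + 2148880 = -71248 + 2148880 = 2077632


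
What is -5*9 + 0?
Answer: -45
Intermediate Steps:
-5*9 + 0 = -45 + 0 = -45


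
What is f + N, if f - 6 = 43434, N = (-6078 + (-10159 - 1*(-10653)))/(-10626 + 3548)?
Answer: 153736952/3539 ≈ 43441.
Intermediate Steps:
N = 2792/3539 (N = (-6078 + (-10159 + 10653))/(-7078) = (-6078 + 494)*(-1/7078) = -5584*(-1/7078) = 2792/3539 ≈ 0.78892)
f = 43440 (f = 6 + 43434 = 43440)
f + N = 43440 + 2792/3539 = 153736952/3539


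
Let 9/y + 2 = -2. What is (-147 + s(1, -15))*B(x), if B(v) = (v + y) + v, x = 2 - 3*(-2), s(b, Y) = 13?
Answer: -3685/2 ≈ -1842.5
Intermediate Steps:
y = -9/4 (y = 9/(-2 - 2) = 9/(-4) = 9*(-1/4) = -9/4 ≈ -2.2500)
x = 8 (x = 2 + 6 = 8)
B(v) = -9/4 + 2*v (B(v) = (v - 9/4) + v = (-9/4 + v) + v = -9/4 + 2*v)
(-147 + s(1, -15))*B(x) = (-147 + 13)*(-9/4 + 2*8) = -134*(-9/4 + 16) = -134*55/4 = -3685/2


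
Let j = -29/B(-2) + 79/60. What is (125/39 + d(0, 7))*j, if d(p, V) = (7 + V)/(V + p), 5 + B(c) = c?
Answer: 66497/2340 ≈ 28.418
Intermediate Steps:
B(c) = -5 + c
j = 2293/420 (j = -29/(-5 - 2) + 79/60 = -29/(-7) + 79*(1/60) = -29*(-⅐) + 79/60 = 29/7 + 79/60 = 2293/420 ≈ 5.4595)
d(p, V) = (7 + V)/(V + p)
(125/39 + d(0, 7))*j = (125/39 + (7 + 7)/(7 + 0))*(2293/420) = (125*(1/39) + 14/7)*(2293/420) = (125/39 + (⅐)*14)*(2293/420) = (125/39 + 2)*(2293/420) = (203/39)*(2293/420) = 66497/2340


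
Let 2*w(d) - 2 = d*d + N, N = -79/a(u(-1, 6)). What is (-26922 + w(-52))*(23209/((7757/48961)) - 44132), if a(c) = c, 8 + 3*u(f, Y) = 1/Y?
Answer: -953624122050600/364579 ≈ -2.6157e+9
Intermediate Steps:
u(f, Y) = -8/3 + 1/(3*Y)
N = 1422/47 (N = -79*18/(1 - 8*6) = -79*18/(1 - 48) = -79/((⅓)*(⅙)*(-47)) = -79/(-47/18) = -79*(-18/47) = 1422/47 ≈ 30.255)
w(d) = 758/47 + d²/2 (w(d) = 1 + (d*d + 1422/47)/2 = 1 + (d² + 1422/47)/2 = 1 + (1422/47 + d²)/2 = 1 + (711/47 + d²/2) = 758/47 + d²/2)
(-26922 + w(-52))*(23209/((7757/48961)) - 44132) = (-26922 + (758/47 + (½)*(-52)²))*(23209/((7757/48961)) - 44132) = (-26922 + (758/47 + (½)*2704))*(23209/((7757*(1/48961))) - 44132) = (-26922 + (758/47 + 1352))*(23209/(7757/48961) - 44132) = (-26922 + 64302/47)*(23209*(48961/7757) - 44132) = -1201032*(1136335849/7757 - 44132)/47 = -1201032/47*794003925/7757 = -953624122050600/364579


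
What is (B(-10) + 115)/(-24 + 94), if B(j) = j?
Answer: 3/2 ≈ 1.5000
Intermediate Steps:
(B(-10) + 115)/(-24 + 94) = (-10 + 115)/(-24 + 94) = 105/70 = 105*(1/70) = 3/2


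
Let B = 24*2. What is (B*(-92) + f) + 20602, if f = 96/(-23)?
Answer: 372182/23 ≈ 16182.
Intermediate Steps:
f = -96/23 (f = 96*(-1/23) = -96/23 ≈ -4.1739)
B = 48
(B*(-92) + f) + 20602 = (48*(-92) - 96/23) + 20602 = (-4416 - 96/23) + 20602 = -101664/23 + 20602 = 372182/23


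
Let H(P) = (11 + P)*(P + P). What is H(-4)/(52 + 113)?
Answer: -56/165 ≈ -0.33939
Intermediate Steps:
H(P) = 2*P*(11 + P) (H(P) = (11 + P)*(2*P) = 2*P*(11 + P))
H(-4)/(52 + 113) = (2*(-4)*(11 - 4))/(52 + 113) = (2*(-4)*7)/165 = -56*1/165 = -56/165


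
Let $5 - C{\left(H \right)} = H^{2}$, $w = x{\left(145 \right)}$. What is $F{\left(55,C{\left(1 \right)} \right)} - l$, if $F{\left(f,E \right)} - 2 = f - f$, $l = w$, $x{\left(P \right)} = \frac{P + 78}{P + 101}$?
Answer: $\frac{269}{246} \approx 1.0935$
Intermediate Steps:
$x{\left(P \right)} = \frac{78 + P}{101 + P}$
$w = \frac{223}{246}$ ($w = \frac{78 + 145}{101 + 145} = \frac{1}{246} \cdot 223 = \frac{223}{246} \approx 0.9065$)
$C{\left(H \right)} = 5 - H^{2}$
$l = \frac{223}{246} \approx 0.9065$
$F{\left(f,E \right)} = 2$ ($F{\left(f,E \right)} = 2 + \left(f - f\right) = 2 + 0 = 2$)
$F{\left(55,C{\left(1 \right)} \right)} - l = 2 - \frac{223}{246} = \frac{269}{246}$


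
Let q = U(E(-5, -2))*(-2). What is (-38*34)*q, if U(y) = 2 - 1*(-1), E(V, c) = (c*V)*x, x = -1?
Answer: 7752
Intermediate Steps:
E(V, c) = -V*c (E(V, c) = (c*V)*(-1) = (V*c)*(-1) = -V*c)
U(y) = 3 (U(y) = 2 + 1 = 3)
q = -6 (q = 3*(-2) = -6)
(-38*34)*q = -38*34*(-6) = -1292*(-6) = 7752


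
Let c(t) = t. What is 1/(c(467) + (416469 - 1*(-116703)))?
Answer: 1/533639 ≈ 1.8739e-6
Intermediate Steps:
1/(c(467) + (416469 - 1*(-116703))) = 1/(467 + (416469 - 1*(-116703))) = 1/(467 + (416469 + 116703)) = 1/(467 + 533172) = 1/533639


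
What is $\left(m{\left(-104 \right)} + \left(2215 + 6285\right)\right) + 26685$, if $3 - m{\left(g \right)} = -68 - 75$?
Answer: $35331$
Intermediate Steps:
$m{\left(g \right)} = 146$ ($m{\left(g \right)} = 3 - \left(-68 - 75\right) = 3 - -143 = 3 + 143 = 146$)
$\left(m{\left(-104 \right)} + \left(2215 + 6285\right)\right) + 26685 = \left(146 + \left(2215 + 6285\right)\right) + 26685 = \left(146 + 8500\right) + 26685 = 8646 + 26685 = 35331$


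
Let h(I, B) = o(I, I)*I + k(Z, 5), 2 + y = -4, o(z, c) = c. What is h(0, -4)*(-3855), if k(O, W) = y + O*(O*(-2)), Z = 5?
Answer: 215880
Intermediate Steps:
y = -6 (y = -2 - 4 = -6)
k(O, W) = -6 - 2*O² (k(O, W) = -6 + O*(O*(-2)) = -6 + O*(-2*O) = -6 - 2*O²)
h(I, B) = -56 + I² (h(I, B) = I*I + (-6 - 2*5²) = I² + (-6 - 2*25) = I² + (-6 - 50) = I² - 56 = -56 + I²)
h(0, -4)*(-3855) = (-56 + 0²)*(-3855) = (-56 + 0)*(-3855) = -56*(-3855) = 215880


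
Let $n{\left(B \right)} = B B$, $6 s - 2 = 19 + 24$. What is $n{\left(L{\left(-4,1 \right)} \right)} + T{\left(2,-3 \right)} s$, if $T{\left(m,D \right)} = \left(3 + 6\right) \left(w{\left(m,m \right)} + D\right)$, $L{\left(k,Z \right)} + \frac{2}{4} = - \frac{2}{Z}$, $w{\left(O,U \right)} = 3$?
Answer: $\frac{25}{4} \approx 6.25$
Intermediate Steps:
$s = \frac{15}{2}$ ($s = \frac{1}{3} + \frac{19 + 24}{6} = \frac{1}{3} + \frac{1}{6} \cdot 43 = \frac{1}{3} + \frac{43}{6} = \frac{15}{2} \approx 7.5$)
$L{\left(k,Z \right)} = - \frac{1}{2} - \frac{2}{Z}$
$n{\left(B \right)} = B^{2}$
$T{\left(m,D \right)} = 27 + 9 D$ ($T{\left(m,D \right)} = \left(3 + 6\right) \left(3 + D\right) = 9 \left(3 + D\right) = 27 + 9 D$)
$n{\left(L{\left(-4,1 \right)} \right)} + T{\left(2,-3 \right)} s = \left(\frac{-4 - 1}{2 \cdot 1}\right)^{2} + \left(27 + 9 \left(-3\right)\right) \frac{15}{2} = \left(\frac{1}{2} \cdot 1 \left(-4 - 1\right)\right)^{2} + \left(27 - 27\right) \frac{15}{2} = \left(\frac{1}{2} \cdot 1 \left(-5\right)\right)^{2} + 0 \cdot \frac{15}{2} = \left(- \frac{5}{2}\right)^{2} + 0 = \frac{25}{4} + 0 = \frac{25}{4}$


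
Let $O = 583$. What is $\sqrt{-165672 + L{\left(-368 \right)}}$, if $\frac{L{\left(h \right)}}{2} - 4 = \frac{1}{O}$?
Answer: $\frac{i \sqrt{56307370130}}{583} \approx 407.02 i$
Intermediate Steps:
$L{\left(h \right)} = \frac{4666}{583}$ ($L{\left(h \right)} = 8 + \frac{2}{583} = \frac{4666}{583}$)
$\sqrt{-165672 + L{\left(-368 \right)}} = \sqrt{-165672 + \frac{4666}{583}} = \sqrt{- \frac{96582110}{583}} = \frac{i \sqrt{56307370130}}{583}$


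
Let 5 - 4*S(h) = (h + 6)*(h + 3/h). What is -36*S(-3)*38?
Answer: -5814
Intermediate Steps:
S(h) = 5/4 - (6 + h)*(h + 3/h)/4 (S(h) = 5/4 - (h + 6)*(h + 3/h)/4 = 5/4 - (6 + h)*(h + 3/h)/4)
-36*S(-3)*38 = -9*(-18 - 1*(-3)*(-2 + (-3)**2 + 6*(-3)))/(-3)*38 = -9*(-1)*(-18 - 1*(-3)*(-2 + 9 - 18))/3*38 = -9*(-1)*(-18 - 1*(-3)*(-11))/3*38 = -9*(-1)*(-18 - 33)/3*38 = -9*(-1)*(-51)/3*38 = -36*17/4*38 = -153*38 = -5814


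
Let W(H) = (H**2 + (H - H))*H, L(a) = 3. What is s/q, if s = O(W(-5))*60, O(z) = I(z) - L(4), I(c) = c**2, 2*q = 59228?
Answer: 468660/14807 ≈ 31.651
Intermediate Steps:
q = 29614 (q = (1/2)*59228 = 29614)
W(H) = H**3 (W(H) = (H**2 + 0)*H = H**2*H = H**3)
O(z) = -3 + z**2 (O(z) = z**2 - 1*3 = z**2 - 3 = -3 + z**2)
s = 937320 (s = (-3 + ((-5)**3)**2)*60 = (-3 + (-125)**2)*60 = (-3 + 15625)*60 = 15622*60 = 937320)
s/q = 937320/29614 = 937320*(1/29614) = 468660/14807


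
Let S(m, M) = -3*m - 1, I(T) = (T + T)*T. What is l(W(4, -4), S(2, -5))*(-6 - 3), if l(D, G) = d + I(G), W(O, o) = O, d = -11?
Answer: -783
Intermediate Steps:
I(T) = 2*T² (I(T) = (2*T)*T = 2*T²)
S(m, M) = -1 - 3*m
l(D, G) = -11 + 2*G²
l(W(4, -4), S(2, -5))*(-6 - 3) = (-11 + 2*(-1 - 3*2)²)*(-6 - 3) = (-11 + 2*(-1 - 6)²)*(-9) = (-11 + 2*(-7)²)*(-9) = (-11 + 2*49)*(-9) = (-11 + 98)*(-9) = 87*(-9) = -783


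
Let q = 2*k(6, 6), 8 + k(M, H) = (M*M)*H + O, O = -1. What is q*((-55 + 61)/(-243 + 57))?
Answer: -414/31 ≈ -13.355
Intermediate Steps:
k(M, H) = -9 + H*M**2 (k(M, H) = -8 + ((M*M)*H - 1) = -8 + (M**2*H - 1) = -8 + (H*M**2 - 1) = -8 + (-1 + H*M**2) = -9 + H*M**2)
q = 414 (q = 2*(-9 + 6*6**2) = 2*(-9 + 6*36) = 2*(-9 + 216) = 2*207 = 414)
q*((-55 + 61)/(-243 + 57)) = 414*((-55 + 61)/(-243 + 57)) = 414*(6/(-186)) = 414*(6*(-1/186)) = 414*(-1/31) = -414/31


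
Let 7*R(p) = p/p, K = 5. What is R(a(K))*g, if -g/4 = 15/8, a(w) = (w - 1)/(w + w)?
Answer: -15/14 ≈ -1.0714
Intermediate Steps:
a(w) = (-1 + w)/(2*w) (a(w) = (-1 + w)/((2*w)) = (-1 + w)*(1/(2*w)) = (-1 + w)/(2*w))
g = -15/2 (g = -60/8 = -4*15/8 = -15/2 ≈ -7.5000)
R(p) = 1/7 (R(p) = (p/p)/7 = (1/7)*1 = 1/7)
R(a(K))*g = (1/7)*(-15/2) = -15/14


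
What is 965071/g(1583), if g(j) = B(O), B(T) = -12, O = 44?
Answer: -965071/12 ≈ -80423.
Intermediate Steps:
g(j) = -12
965071/g(1583) = 965071/(-12) = 965071*(-1/12) = -965071/12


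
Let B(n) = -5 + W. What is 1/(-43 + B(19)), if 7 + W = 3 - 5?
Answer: -1/57 ≈ -0.017544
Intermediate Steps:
W = -9 (W = -7 + (3 - 5) = -7 - 2 = -9)
B(n) = -14 (B(n) = -5 - 9 = -14)
1/(-43 + B(19)) = 1/(-43 - 14) = 1/(-57) = -1/57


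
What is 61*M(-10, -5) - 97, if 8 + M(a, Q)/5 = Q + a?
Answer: -7112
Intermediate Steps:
M(a, Q) = -40 + 5*Q + 5*a (M(a, Q) = -40 + 5*(Q + a) = -40 + (5*Q + 5*a) = -40 + 5*Q + 5*a)
61*M(-10, -5) - 97 = 61*(-40 + 5*(-5) + 5*(-10)) - 97 = 61*(-40 - 25 - 50) - 97 = 61*(-115) - 97 = -7015 - 97 = -7112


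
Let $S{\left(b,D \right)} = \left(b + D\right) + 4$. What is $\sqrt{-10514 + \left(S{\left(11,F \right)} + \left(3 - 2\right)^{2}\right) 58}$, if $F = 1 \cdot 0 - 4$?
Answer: $i \sqrt{9818} \approx 99.086 i$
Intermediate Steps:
$F = -4$ ($F = 0 - 4 = -4$)
$S{\left(b,D \right)} = 4 + D + b$ ($S{\left(b,D \right)} = \left(D + b\right) + 4 = 4 + D + b$)
$\sqrt{-10514 + \left(S{\left(11,F \right)} + \left(3 - 2\right)^{2}\right) 58} = \sqrt{-10514 + \left(\left(4 - 4 + 11\right) + \left(3 - 2\right)^{2}\right) 58} = \sqrt{-10514 + \left(11 + 1^{2}\right) 58} = \sqrt{-10514 + \left(11 + 1\right) 58} = \sqrt{-10514 + 12 \cdot 58} = \sqrt{-10514 + 696} = \sqrt{-9818} = i \sqrt{9818}$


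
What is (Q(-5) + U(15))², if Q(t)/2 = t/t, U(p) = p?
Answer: 289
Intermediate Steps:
Q(t) = 2 (Q(t) = 2*(t/t) = 2*1 = 2)
(Q(-5) + U(15))² = (2 + 15)² = 17² = 289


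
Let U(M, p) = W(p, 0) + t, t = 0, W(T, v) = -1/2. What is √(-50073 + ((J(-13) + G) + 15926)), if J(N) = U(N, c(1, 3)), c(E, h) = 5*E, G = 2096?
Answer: I*√128206/2 ≈ 179.03*I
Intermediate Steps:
W(T, v) = -½ (W(T, v) = -1*½ = -½)
U(M, p) = -½ (U(M, p) = -½ + 0 = -½)
J(N) = -½
√(-50073 + ((J(-13) + G) + 15926)) = √(-50073 + ((-½ + 2096) + 15926)) = √(-50073 + (4191/2 + 15926)) = √(-50073 + 36043/2) = √(-64103/2) = I*√128206/2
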